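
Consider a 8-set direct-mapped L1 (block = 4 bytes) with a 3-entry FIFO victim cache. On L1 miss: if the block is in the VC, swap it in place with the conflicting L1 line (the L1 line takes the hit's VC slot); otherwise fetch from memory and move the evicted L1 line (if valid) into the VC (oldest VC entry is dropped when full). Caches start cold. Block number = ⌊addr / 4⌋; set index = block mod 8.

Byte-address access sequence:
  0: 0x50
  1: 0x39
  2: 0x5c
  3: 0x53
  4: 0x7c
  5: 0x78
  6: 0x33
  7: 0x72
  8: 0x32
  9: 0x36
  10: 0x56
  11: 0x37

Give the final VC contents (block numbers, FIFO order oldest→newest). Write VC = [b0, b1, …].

  [0] addr=0x50 blk=20 s=4: MISS | VC []
  [1] addr=0x39 blk=14 s=6: MISS | VC []
  [2] addr=0x5c blk=23 s=7: MISS | VC []
  [3] addr=0x53 blk=20 s=4: L1-HIT | VC []
  [4] addr=0x7c blk=31 s=7: MISS | VC [23]
  [5] addr=0x78 blk=30 s=6: MISS | VC [23, 14]
  [6] addr=0x33 blk=12 s=4: MISS | VC [23, 14, 20]
  [7] addr=0x72 blk=28 s=4: MISS | VC [14, 20, 12]
  [8] addr=0x32 blk=12 s=4: VC-HIT | VC [14, 20, 28]
  [9] addr=0x36 blk=13 s=5: MISS | VC [14, 20, 28]
  [10] addr=0x56 blk=21 s=5: MISS | VC [20, 28, 13]
  [11] addr=0x37 blk=13 s=5: VC-HIT | VC [20, 28, 21]

VC = [20, 28, 21]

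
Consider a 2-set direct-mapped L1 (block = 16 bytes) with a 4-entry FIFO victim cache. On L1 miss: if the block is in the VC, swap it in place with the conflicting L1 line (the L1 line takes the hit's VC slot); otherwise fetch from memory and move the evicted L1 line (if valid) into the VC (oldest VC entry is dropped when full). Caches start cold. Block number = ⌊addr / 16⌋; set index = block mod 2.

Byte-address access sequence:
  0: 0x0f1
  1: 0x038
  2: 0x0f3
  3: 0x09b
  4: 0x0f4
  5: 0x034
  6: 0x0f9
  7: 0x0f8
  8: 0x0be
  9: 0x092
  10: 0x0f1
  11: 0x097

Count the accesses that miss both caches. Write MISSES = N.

0: 0xf1 (blk 15, set 1) → MISS  vc=[]
1: 0x38 (blk 3, set 1) → MISS  vc=[15]
2: 0xf3 (blk 15, set 1) → VC-HIT  vc=[3]
3: 0x9b (blk 9, set 1) → MISS  vc=[3, 15]
4: 0xf4 (blk 15, set 1) → VC-HIT  vc=[3, 9]
5: 0x34 (blk 3, set 1) → VC-HIT  vc=[15, 9]
6: 0xf9 (blk 15, set 1) → VC-HIT  vc=[3, 9]
7: 0xf8 (blk 15, set 1) → L1-HIT  vc=[3, 9]
8: 0xbe (blk 11, set 1) → MISS  vc=[3, 9, 15]
9: 0x92 (blk 9, set 1) → VC-HIT  vc=[3, 11, 15]
10: 0xf1 (blk 15, set 1) → VC-HIT  vc=[3, 11, 9]
11: 0x97 (blk 9, set 1) → VC-HIT  vc=[3, 11, 15]

MISSES = 4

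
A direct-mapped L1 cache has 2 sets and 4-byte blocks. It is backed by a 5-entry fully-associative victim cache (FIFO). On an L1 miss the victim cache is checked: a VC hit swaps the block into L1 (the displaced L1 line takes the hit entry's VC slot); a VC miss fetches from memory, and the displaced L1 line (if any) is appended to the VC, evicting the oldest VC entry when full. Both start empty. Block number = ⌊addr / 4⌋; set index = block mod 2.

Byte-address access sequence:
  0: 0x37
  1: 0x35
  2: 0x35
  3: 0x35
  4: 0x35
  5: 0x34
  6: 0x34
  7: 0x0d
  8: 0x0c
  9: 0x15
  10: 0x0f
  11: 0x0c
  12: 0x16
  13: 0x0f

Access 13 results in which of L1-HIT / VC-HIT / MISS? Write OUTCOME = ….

0: 0x37 (blk 13, set 1) → MISS  vc=[]
1: 0x35 (blk 13, set 1) → L1-HIT  vc=[]
2: 0x35 (blk 13, set 1) → L1-HIT  vc=[]
3: 0x35 (blk 13, set 1) → L1-HIT  vc=[]
4: 0x35 (blk 13, set 1) → L1-HIT  vc=[]
5: 0x34 (blk 13, set 1) → L1-HIT  vc=[]
6: 0x34 (blk 13, set 1) → L1-HIT  vc=[]
7: 0xd (blk 3, set 1) → MISS  vc=[13]
8: 0xc (blk 3, set 1) → L1-HIT  vc=[13]
9: 0x15 (blk 5, set 1) → MISS  vc=[13, 3]
10: 0xf (blk 3, set 1) → VC-HIT  vc=[13, 5]
11: 0xc (blk 3, set 1) → L1-HIT  vc=[13, 5]
12: 0x16 (blk 5, set 1) → VC-HIT  vc=[13, 3]
13: 0xf (blk 3, set 1) → VC-HIT  vc=[13, 5]

OUTCOME = VC-HIT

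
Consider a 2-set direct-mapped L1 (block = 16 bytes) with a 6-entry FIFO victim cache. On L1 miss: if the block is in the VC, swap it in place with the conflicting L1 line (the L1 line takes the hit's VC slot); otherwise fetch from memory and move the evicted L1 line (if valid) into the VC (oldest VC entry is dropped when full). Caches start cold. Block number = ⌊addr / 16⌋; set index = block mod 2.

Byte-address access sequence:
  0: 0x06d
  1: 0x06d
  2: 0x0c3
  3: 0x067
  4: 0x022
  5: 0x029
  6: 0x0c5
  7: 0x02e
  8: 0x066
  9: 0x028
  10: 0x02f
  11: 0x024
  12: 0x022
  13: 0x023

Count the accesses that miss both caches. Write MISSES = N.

MISSES = 3

  [0] addr=0x6d blk=6 s=0: MISS | VC []
  [1] addr=0x6d blk=6 s=0: L1-HIT | VC []
  [2] addr=0xc3 blk=12 s=0: MISS | VC [6]
  [3] addr=0x67 blk=6 s=0: VC-HIT | VC [12]
  [4] addr=0x22 blk=2 s=0: MISS | VC [12, 6]
  [5] addr=0x29 blk=2 s=0: L1-HIT | VC [12, 6]
  [6] addr=0xc5 blk=12 s=0: VC-HIT | VC [2, 6]
  [7] addr=0x2e blk=2 s=0: VC-HIT | VC [12, 6]
  [8] addr=0x66 blk=6 s=0: VC-HIT | VC [12, 2]
  [9] addr=0x28 blk=2 s=0: VC-HIT | VC [12, 6]
  [10] addr=0x2f blk=2 s=0: L1-HIT | VC [12, 6]
  [11] addr=0x24 blk=2 s=0: L1-HIT | VC [12, 6]
  [12] addr=0x22 blk=2 s=0: L1-HIT | VC [12, 6]
  [13] addr=0x23 blk=2 s=0: L1-HIT | VC [12, 6]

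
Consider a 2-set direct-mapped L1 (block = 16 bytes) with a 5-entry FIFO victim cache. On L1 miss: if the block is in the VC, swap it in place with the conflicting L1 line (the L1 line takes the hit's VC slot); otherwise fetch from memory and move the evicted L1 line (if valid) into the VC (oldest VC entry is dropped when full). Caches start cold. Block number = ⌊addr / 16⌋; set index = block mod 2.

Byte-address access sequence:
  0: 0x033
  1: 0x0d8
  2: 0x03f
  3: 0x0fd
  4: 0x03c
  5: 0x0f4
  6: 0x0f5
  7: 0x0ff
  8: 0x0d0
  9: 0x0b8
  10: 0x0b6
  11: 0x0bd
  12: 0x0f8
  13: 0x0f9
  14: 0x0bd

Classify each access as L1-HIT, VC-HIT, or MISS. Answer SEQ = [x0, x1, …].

SEQ = [MISS, MISS, VC-HIT, MISS, VC-HIT, VC-HIT, L1-HIT, L1-HIT, VC-HIT, MISS, L1-HIT, L1-HIT, VC-HIT, L1-HIT, VC-HIT]

0: 0x33 (blk 3, set 1) → MISS  vc=[]
1: 0xd8 (blk 13, set 1) → MISS  vc=[3]
2: 0x3f (blk 3, set 1) → VC-HIT  vc=[13]
3: 0xfd (blk 15, set 1) → MISS  vc=[13, 3]
4: 0x3c (blk 3, set 1) → VC-HIT  vc=[13, 15]
5: 0xf4 (blk 15, set 1) → VC-HIT  vc=[13, 3]
6: 0xf5 (blk 15, set 1) → L1-HIT  vc=[13, 3]
7: 0xff (blk 15, set 1) → L1-HIT  vc=[13, 3]
8: 0xd0 (blk 13, set 1) → VC-HIT  vc=[15, 3]
9: 0xb8 (blk 11, set 1) → MISS  vc=[15, 3, 13]
10: 0xb6 (blk 11, set 1) → L1-HIT  vc=[15, 3, 13]
11: 0xbd (blk 11, set 1) → L1-HIT  vc=[15, 3, 13]
12: 0xf8 (blk 15, set 1) → VC-HIT  vc=[11, 3, 13]
13: 0xf9 (blk 15, set 1) → L1-HIT  vc=[11, 3, 13]
14: 0xbd (blk 11, set 1) → VC-HIT  vc=[15, 3, 13]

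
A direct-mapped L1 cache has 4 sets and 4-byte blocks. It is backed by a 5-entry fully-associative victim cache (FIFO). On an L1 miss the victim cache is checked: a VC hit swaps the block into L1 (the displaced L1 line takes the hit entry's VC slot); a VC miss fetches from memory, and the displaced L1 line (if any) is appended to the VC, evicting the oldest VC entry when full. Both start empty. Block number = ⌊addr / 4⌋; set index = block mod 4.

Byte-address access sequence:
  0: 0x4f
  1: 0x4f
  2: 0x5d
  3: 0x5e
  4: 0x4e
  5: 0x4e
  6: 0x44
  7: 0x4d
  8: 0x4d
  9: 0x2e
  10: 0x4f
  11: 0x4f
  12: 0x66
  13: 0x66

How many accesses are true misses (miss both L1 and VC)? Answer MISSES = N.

  [0] addr=0x4f blk=19 s=3: MISS | VC []
  [1] addr=0x4f blk=19 s=3: L1-HIT | VC []
  [2] addr=0x5d blk=23 s=3: MISS | VC [19]
  [3] addr=0x5e blk=23 s=3: L1-HIT | VC [19]
  [4] addr=0x4e blk=19 s=3: VC-HIT | VC [23]
  [5] addr=0x4e blk=19 s=3: L1-HIT | VC [23]
  [6] addr=0x44 blk=17 s=1: MISS | VC [23]
  [7] addr=0x4d blk=19 s=3: L1-HIT | VC [23]
  [8] addr=0x4d blk=19 s=3: L1-HIT | VC [23]
  [9] addr=0x2e blk=11 s=3: MISS | VC [23, 19]
  [10] addr=0x4f blk=19 s=3: VC-HIT | VC [23, 11]
  [11] addr=0x4f blk=19 s=3: L1-HIT | VC [23, 11]
  [12] addr=0x66 blk=25 s=1: MISS | VC [23, 11, 17]
  [13] addr=0x66 blk=25 s=1: L1-HIT | VC [23, 11, 17]

MISSES = 5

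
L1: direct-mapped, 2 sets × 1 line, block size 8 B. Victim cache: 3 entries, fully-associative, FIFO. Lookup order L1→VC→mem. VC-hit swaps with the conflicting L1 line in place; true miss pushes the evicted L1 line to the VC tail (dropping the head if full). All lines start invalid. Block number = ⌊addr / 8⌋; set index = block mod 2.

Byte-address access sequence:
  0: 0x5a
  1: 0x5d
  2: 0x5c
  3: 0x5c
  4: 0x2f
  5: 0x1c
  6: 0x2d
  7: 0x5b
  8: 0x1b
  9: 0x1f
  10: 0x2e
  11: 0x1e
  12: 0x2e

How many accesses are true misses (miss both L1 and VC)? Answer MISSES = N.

0: 0x5a (blk 11, set 1) → MISS  vc=[]
1: 0x5d (blk 11, set 1) → L1-HIT  vc=[]
2: 0x5c (blk 11, set 1) → L1-HIT  vc=[]
3: 0x5c (blk 11, set 1) → L1-HIT  vc=[]
4: 0x2f (blk 5, set 1) → MISS  vc=[11]
5: 0x1c (blk 3, set 1) → MISS  vc=[11, 5]
6: 0x2d (blk 5, set 1) → VC-HIT  vc=[11, 3]
7: 0x5b (blk 11, set 1) → VC-HIT  vc=[5, 3]
8: 0x1b (blk 3, set 1) → VC-HIT  vc=[5, 11]
9: 0x1f (blk 3, set 1) → L1-HIT  vc=[5, 11]
10: 0x2e (blk 5, set 1) → VC-HIT  vc=[3, 11]
11: 0x1e (blk 3, set 1) → VC-HIT  vc=[5, 11]
12: 0x2e (blk 5, set 1) → VC-HIT  vc=[3, 11]

MISSES = 3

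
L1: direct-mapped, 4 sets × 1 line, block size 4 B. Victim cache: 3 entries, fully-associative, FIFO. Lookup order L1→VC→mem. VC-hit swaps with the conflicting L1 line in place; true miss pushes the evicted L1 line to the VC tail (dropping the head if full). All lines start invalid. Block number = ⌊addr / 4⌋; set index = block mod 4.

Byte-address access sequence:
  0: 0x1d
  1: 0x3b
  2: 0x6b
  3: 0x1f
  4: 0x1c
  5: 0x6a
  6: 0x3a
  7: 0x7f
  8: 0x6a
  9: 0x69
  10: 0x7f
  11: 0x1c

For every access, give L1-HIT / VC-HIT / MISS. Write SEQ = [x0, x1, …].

SEQ = [MISS, MISS, MISS, L1-HIT, L1-HIT, L1-HIT, VC-HIT, MISS, VC-HIT, L1-HIT, L1-HIT, VC-HIT]

#0 0x1d→b7/s3 MISS; vc=[]
#1 0x3b→b14/s2 MISS; vc=[]
#2 0x6b→b26/s2 MISS; vc=[14]
#3 0x1f→b7/s3 L1-HIT; vc=[14]
#4 0x1c→b7/s3 L1-HIT; vc=[14]
#5 0x6a→b26/s2 L1-HIT; vc=[14]
#6 0x3a→b14/s2 VC-HIT; vc=[26]
#7 0x7f→b31/s3 MISS; vc=[26,7]
#8 0x6a→b26/s2 VC-HIT; vc=[14,7]
#9 0x69→b26/s2 L1-HIT; vc=[14,7]
#10 0x7f→b31/s3 L1-HIT; vc=[14,7]
#11 0x1c→b7/s3 VC-HIT; vc=[14,31]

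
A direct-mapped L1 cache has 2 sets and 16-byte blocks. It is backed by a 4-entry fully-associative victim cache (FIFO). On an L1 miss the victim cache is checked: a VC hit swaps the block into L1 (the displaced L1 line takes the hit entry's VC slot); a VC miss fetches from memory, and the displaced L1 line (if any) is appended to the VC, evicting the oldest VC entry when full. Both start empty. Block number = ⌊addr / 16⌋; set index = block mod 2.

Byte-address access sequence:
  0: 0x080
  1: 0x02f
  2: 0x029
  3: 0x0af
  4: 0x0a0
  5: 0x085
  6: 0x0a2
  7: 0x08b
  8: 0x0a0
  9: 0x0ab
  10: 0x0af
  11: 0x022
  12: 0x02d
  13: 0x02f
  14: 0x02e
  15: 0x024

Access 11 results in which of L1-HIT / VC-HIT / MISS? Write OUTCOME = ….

OUTCOME = VC-HIT

0: 0x80 (blk 8, set 0) → MISS  vc=[]
1: 0x2f (blk 2, set 0) → MISS  vc=[8]
2: 0x29 (blk 2, set 0) → L1-HIT  vc=[8]
3: 0xaf (blk 10, set 0) → MISS  vc=[8, 2]
4: 0xa0 (blk 10, set 0) → L1-HIT  vc=[8, 2]
5: 0x85 (blk 8, set 0) → VC-HIT  vc=[10, 2]
6: 0xa2 (blk 10, set 0) → VC-HIT  vc=[8, 2]
7: 0x8b (blk 8, set 0) → VC-HIT  vc=[10, 2]
8: 0xa0 (blk 10, set 0) → VC-HIT  vc=[8, 2]
9: 0xab (blk 10, set 0) → L1-HIT  vc=[8, 2]
10: 0xaf (blk 10, set 0) → L1-HIT  vc=[8, 2]
11: 0x22 (blk 2, set 0) → VC-HIT  vc=[8, 10]
12: 0x2d (blk 2, set 0) → L1-HIT  vc=[8, 10]
13: 0x2f (blk 2, set 0) → L1-HIT  vc=[8, 10]
14: 0x2e (blk 2, set 0) → L1-HIT  vc=[8, 10]
15: 0x24 (blk 2, set 0) → L1-HIT  vc=[8, 10]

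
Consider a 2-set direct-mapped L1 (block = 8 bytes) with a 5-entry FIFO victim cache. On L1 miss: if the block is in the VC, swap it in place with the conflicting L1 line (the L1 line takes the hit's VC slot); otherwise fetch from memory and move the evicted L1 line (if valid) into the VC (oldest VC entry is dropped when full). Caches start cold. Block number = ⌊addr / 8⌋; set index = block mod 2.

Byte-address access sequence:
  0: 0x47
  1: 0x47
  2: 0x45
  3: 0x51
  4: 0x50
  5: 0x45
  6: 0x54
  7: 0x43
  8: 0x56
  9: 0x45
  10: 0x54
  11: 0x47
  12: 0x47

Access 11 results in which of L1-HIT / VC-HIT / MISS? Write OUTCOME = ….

  [0] addr=0x47 blk=8 s=0: MISS | VC []
  [1] addr=0x47 blk=8 s=0: L1-HIT | VC []
  [2] addr=0x45 blk=8 s=0: L1-HIT | VC []
  [3] addr=0x51 blk=10 s=0: MISS | VC [8]
  [4] addr=0x50 blk=10 s=0: L1-HIT | VC [8]
  [5] addr=0x45 blk=8 s=0: VC-HIT | VC [10]
  [6] addr=0x54 blk=10 s=0: VC-HIT | VC [8]
  [7] addr=0x43 blk=8 s=0: VC-HIT | VC [10]
  [8] addr=0x56 blk=10 s=0: VC-HIT | VC [8]
  [9] addr=0x45 blk=8 s=0: VC-HIT | VC [10]
  [10] addr=0x54 blk=10 s=0: VC-HIT | VC [8]
  [11] addr=0x47 blk=8 s=0: VC-HIT | VC [10]
  [12] addr=0x47 blk=8 s=0: L1-HIT | VC [10]

OUTCOME = VC-HIT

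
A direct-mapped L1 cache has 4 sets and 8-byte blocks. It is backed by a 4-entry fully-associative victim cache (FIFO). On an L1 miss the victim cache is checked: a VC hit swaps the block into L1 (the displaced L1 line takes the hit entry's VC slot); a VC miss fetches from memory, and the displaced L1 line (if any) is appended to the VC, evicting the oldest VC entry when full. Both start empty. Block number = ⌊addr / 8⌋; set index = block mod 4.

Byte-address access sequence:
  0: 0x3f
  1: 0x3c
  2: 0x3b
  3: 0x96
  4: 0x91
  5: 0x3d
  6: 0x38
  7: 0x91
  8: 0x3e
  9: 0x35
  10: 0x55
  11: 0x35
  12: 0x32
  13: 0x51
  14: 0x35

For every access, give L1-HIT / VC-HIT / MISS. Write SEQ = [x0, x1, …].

#0 0x3f→b7/s3 MISS; vc=[]
#1 0x3c→b7/s3 L1-HIT; vc=[]
#2 0x3b→b7/s3 L1-HIT; vc=[]
#3 0x96→b18/s2 MISS; vc=[]
#4 0x91→b18/s2 L1-HIT; vc=[]
#5 0x3d→b7/s3 L1-HIT; vc=[]
#6 0x38→b7/s3 L1-HIT; vc=[]
#7 0x91→b18/s2 L1-HIT; vc=[]
#8 0x3e→b7/s3 L1-HIT; vc=[]
#9 0x35→b6/s2 MISS; vc=[18]
#10 0x55→b10/s2 MISS; vc=[18,6]
#11 0x35→b6/s2 VC-HIT; vc=[18,10]
#12 0x32→b6/s2 L1-HIT; vc=[18,10]
#13 0x51→b10/s2 VC-HIT; vc=[18,6]
#14 0x35→b6/s2 VC-HIT; vc=[18,10]

SEQ = [MISS, L1-HIT, L1-HIT, MISS, L1-HIT, L1-HIT, L1-HIT, L1-HIT, L1-HIT, MISS, MISS, VC-HIT, L1-HIT, VC-HIT, VC-HIT]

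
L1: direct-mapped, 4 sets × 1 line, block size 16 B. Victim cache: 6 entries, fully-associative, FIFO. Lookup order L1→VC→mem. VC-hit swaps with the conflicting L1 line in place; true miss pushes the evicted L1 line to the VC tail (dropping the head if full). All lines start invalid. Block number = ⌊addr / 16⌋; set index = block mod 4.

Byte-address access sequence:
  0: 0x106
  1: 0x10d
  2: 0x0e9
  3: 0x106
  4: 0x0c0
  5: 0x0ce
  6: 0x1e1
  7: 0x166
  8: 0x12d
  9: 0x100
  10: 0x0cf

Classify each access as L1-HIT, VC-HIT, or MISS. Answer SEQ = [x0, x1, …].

0: 0x106 (blk 16, set 0) → MISS  vc=[]
1: 0x10d (blk 16, set 0) → L1-HIT  vc=[]
2: 0xe9 (blk 14, set 2) → MISS  vc=[]
3: 0x106 (blk 16, set 0) → L1-HIT  vc=[]
4: 0xc0 (blk 12, set 0) → MISS  vc=[16]
5: 0xce (blk 12, set 0) → L1-HIT  vc=[16]
6: 0x1e1 (blk 30, set 2) → MISS  vc=[16, 14]
7: 0x166 (blk 22, set 2) → MISS  vc=[16, 14, 30]
8: 0x12d (blk 18, set 2) → MISS  vc=[16, 14, 30, 22]
9: 0x100 (blk 16, set 0) → VC-HIT  vc=[12, 14, 30, 22]
10: 0xcf (blk 12, set 0) → VC-HIT  vc=[16, 14, 30, 22]

SEQ = [MISS, L1-HIT, MISS, L1-HIT, MISS, L1-HIT, MISS, MISS, MISS, VC-HIT, VC-HIT]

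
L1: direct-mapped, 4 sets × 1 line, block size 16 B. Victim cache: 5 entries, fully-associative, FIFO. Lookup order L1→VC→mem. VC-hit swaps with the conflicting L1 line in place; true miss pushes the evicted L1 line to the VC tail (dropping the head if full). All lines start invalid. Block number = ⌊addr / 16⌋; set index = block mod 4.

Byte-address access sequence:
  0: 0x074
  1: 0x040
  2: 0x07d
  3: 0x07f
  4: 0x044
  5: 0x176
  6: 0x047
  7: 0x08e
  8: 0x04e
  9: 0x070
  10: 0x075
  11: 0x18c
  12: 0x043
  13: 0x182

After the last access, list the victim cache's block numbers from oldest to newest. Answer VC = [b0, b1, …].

0: 0x74 (blk 7, set 3) → MISS  vc=[]
1: 0x40 (blk 4, set 0) → MISS  vc=[]
2: 0x7d (blk 7, set 3) → L1-HIT  vc=[]
3: 0x7f (blk 7, set 3) → L1-HIT  vc=[]
4: 0x44 (blk 4, set 0) → L1-HIT  vc=[]
5: 0x176 (blk 23, set 3) → MISS  vc=[7]
6: 0x47 (blk 4, set 0) → L1-HIT  vc=[7]
7: 0x8e (blk 8, set 0) → MISS  vc=[7, 4]
8: 0x4e (blk 4, set 0) → VC-HIT  vc=[7, 8]
9: 0x70 (blk 7, set 3) → VC-HIT  vc=[23, 8]
10: 0x75 (blk 7, set 3) → L1-HIT  vc=[23, 8]
11: 0x18c (blk 24, set 0) → MISS  vc=[23, 8, 4]
12: 0x43 (blk 4, set 0) → VC-HIT  vc=[23, 8, 24]
13: 0x182 (blk 24, set 0) → VC-HIT  vc=[23, 8, 4]

VC = [23, 8, 4]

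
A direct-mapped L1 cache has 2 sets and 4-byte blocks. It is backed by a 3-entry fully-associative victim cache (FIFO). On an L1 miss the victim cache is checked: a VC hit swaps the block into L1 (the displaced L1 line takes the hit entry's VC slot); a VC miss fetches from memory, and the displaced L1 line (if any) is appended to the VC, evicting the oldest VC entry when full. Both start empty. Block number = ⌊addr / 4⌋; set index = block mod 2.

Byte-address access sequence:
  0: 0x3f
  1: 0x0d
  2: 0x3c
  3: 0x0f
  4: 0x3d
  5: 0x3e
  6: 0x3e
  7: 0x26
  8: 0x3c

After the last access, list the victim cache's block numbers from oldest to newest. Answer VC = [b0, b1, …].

VC = [3, 9]

  [0] addr=0x3f blk=15 s=1: MISS | VC []
  [1] addr=0xd blk=3 s=1: MISS | VC [15]
  [2] addr=0x3c blk=15 s=1: VC-HIT | VC [3]
  [3] addr=0xf blk=3 s=1: VC-HIT | VC [15]
  [4] addr=0x3d blk=15 s=1: VC-HIT | VC [3]
  [5] addr=0x3e blk=15 s=1: L1-HIT | VC [3]
  [6] addr=0x3e blk=15 s=1: L1-HIT | VC [3]
  [7] addr=0x26 blk=9 s=1: MISS | VC [3, 15]
  [8] addr=0x3c blk=15 s=1: VC-HIT | VC [3, 9]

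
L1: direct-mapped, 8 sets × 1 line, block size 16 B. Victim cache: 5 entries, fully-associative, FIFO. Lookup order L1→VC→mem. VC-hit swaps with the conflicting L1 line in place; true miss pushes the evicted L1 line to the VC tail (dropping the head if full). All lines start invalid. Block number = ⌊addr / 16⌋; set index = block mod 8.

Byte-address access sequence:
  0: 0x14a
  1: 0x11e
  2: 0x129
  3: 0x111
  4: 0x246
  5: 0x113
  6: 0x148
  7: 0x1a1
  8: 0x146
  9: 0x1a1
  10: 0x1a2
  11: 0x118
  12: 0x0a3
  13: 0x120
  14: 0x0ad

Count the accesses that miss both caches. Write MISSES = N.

MISSES = 6

0: 0x14a (blk 20, set 4) → MISS  vc=[]
1: 0x11e (blk 17, set 1) → MISS  vc=[]
2: 0x129 (blk 18, set 2) → MISS  vc=[]
3: 0x111 (blk 17, set 1) → L1-HIT  vc=[]
4: 0x246 (blk 36, set 4) → MISS  vc=[20]
5: 0x113 (blk 17, set 1) → L1-HIT  vc=[20]
6: 0x148 (blk 20, set 4) → VC-HIT  vc=[36]
7: 0x1a1 (blk 26, set 2) → MISS  vc=[36, 18]
8: 0x146 (blk 20, set 4) → L1-HIT  vc=[36, 18]
9: 0x1a1 (blk 26, set 2) → L1-HIT  vc=[36, 18]
10: 0x1a2 (blk 26, set 2) → L1-HIT  vc=[36, 18]
11: 0x118 (blk 17, set 1) → L1-HIT  vc=[36, 18]
12: 0xa3 (blk 10, set 2) → MISS  vc=[36, 18, 26]
13: 0x120 (blk 18, set 2) → VC-HIT  vc=[36, 10, 26]
14: 0xad (blk 10, set 2) → VC-HIT  vc=[36, 18, 26]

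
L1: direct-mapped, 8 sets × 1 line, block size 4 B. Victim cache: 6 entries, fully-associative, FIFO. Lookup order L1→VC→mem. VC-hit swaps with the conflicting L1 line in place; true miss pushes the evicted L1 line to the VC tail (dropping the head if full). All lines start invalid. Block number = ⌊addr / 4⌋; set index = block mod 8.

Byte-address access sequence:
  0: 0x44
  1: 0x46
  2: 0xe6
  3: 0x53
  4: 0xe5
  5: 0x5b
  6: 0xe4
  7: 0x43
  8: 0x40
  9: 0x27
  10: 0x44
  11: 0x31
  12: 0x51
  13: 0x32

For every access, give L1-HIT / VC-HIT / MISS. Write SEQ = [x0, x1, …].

SEQ = [MISS, L1-HIT, MISS, MISS, L1-HIT, MISS, L1-HIT, MISS, L1-HIT, MISS, VC-HIT, MISS, VC-HIT, VC-HIT]

  [0] addr=0x44 blk=17 s=1: MISS | VC []
  [1] addr=0x46 blk=17 s=1: L1-HIT | VC []
  [2] addr=0xe6 blk=57 s=1: MISS | VC [17]
  [3] addr=0x53 blk=20 s=4: MISS | VC [17]
  [4] addr=0xe5 blk=57 s=1: L1-HIT | VC [17]
  [5] addr=0x5b blk=22 s=6: MISS | VC [17]
  [6] addr=0xe4 blk=57 s=1: L1-HIT | VC [17]
  [7] addr=0x43 blk=16 s=0: MISS | VC [17]
  [8] addr=0x40 blk=16 s=0: L1-HIT | VC [17]
  [9] addr=0x27 blk=9 s=1: MISS | VC [17, 57]
  [10] addr=0x44 blk=17 s=1: VC-HIT | VC [9, 57]
  [11] addr=0x31 blk=12 s=4: MISS | VC [9, 57, 20]
  [12] addr=0x51 blk=20 s=4: VC-HIT | VC [9, 57, 12]
  [13] addr=0x32 blk=12 s=4: VC-HIT | VC [9, 57, 20]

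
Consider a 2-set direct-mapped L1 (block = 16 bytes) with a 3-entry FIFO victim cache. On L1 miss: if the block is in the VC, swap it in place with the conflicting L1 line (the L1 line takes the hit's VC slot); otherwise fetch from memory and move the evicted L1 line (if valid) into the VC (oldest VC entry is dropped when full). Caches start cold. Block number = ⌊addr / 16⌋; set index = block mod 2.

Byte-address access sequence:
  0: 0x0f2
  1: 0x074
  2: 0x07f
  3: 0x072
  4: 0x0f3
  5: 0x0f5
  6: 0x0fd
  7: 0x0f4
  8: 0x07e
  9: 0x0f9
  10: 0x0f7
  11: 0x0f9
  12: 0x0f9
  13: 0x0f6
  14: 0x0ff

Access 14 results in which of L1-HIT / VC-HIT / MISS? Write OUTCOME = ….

0: 0xf2 (blk 15, set 1) → MISS  vc=[]
1: 0x74 (blk 7, set 1) → MISS  vc=[15]
2: 0x7f (blk 7, set 1) → L1-HIT  vc=[15]
3: 0x72 (blk 7, set 1) → L1-HIT  vc=[15]
4: 0xf3 (blk 15, set 1) → VC-HIT  vc=[7]
5: 0xf5 (blk 15, set 1) → L1-HIT  vc=[7]
6: 0xfd (blk 15, set 1) → L1-HIT  vc=[7]
7: 0xf4 (blk 15, set 1) → L1-HIT  vc=[7]
8: 0x7e (blk 7, set 1) → VC-HIT  vc=[15]
9: 0xf9 (blk 15, set 1) → VC-HIT  vc=[7]
10: 0xf7 (blk 15, set 1) → L1-HIT  vc=[7]
11: 0xf9 (blk 15, set 1) → L1-HIT  vc=[7]
12: 0xf9 (blk 15, set 1) → L1-HIT  vc=[7]
13: 0xf6 (blk 15, set 1) → L1-HIT  vc=[7]
14: 0xff (blk 15, set 1) → L1-HIT  vc=[7]

OUTCOME = L1-HIT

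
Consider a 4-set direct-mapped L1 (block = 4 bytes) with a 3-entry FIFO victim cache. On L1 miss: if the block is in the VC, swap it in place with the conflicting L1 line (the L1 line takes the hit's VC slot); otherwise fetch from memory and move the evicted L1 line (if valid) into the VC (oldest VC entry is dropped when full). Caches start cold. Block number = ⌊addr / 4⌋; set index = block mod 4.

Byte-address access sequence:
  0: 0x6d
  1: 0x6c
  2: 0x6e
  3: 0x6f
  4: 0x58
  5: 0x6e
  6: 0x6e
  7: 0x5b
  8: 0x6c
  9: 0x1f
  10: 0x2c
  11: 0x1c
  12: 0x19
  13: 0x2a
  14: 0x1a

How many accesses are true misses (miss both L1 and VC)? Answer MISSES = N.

MISSES = 6

#0 0x6d→b27/s3 MISS; vc=[]
#1 0x6c→b27/s3 L1-HIT; vc=[]
#2 0x6e→b27/s3 L1-HIT; vc=[]
#3 0x6f→b27/s3 L1-HIT; vc=[]
#4 0x58→b22/s2 MISS; vc=[]
#5 0x6e→b27/s3 L1-HIT; vc=[]
#6 0x6e→b27/s3 L1-HIT; vc=[]
#7 0x5b→b22/s2 L1-HIT; vc=[]
#8 0x6c→b27/s3 L1-HIT; vc=[]
#9 0x1f→b7/s3 MISS; vc=[27]
#10 0x2c→b11/s3 MISS; vc=[27,7]
#11 0x1c→b7/s3 VC-HIT; vc=[27,11]
#12 0x19→b6/s2 MISS; vc=[27,11,22]
#13 0x2a→b10/s2 MISS; vc=[11,22,6]
#14 0x1a→b6/s2 VC-HIT; vc=[11,22,10]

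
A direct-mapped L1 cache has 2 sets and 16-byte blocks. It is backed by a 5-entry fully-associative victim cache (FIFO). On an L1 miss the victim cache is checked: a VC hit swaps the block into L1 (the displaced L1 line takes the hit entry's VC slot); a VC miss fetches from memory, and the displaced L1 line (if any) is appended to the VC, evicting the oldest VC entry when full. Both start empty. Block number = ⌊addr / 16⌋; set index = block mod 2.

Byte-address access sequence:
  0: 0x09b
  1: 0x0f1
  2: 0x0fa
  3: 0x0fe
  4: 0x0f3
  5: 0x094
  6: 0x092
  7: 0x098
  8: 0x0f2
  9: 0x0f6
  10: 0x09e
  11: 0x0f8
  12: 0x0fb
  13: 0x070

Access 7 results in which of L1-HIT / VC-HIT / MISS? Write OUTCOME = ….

OUTCOME = L1-HIT

#0 0x9b→b9/s1 MISS; vc=[]
#1 0xf1→b15/s1 MISS; vc=[9]
#2 0xfa→b15/s1 L1-HIT; vc=[9]
#3 0xfe→b15/s1 L1-HIT; vc=[9]
#4 0xf3→b15/s1 L1-HIT; vc=[9]
#5 0x94→b9/s1 VC-HIT; vc=[15]
#6 0x92→b9/s1 L1-HIT; vc=[15]
#7 0x98→b9/s1 L1-HIT; vc=[15]
#8 0xf2→b15/s1 VC-HIT; vc=[9]
#9 0xf6→b15/s1 L1-HIT; vc=[9]
#10 0x9e→b9/s1 VC-HIT; vc=[15]
#11 0xf8→b15/s1 VC-HIT; vc=[9]
#12 0xfb→b15/s1 L1-HIT; vc=[9]
#13 0x70→b7/s1 MISS; vc=[9,15]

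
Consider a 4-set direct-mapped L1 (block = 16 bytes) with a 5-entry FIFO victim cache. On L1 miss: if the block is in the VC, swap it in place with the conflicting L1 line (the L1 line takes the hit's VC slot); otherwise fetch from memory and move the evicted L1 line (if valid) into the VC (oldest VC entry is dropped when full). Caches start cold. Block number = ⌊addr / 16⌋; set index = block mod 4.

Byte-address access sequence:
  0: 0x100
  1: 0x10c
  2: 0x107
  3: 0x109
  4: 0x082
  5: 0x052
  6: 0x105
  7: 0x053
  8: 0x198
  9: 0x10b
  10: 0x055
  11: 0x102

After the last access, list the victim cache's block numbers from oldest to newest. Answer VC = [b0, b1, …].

VC = [8, 25]

0: 0x100 (blk 16, set 0) → MISS  vc=[]
1: 0x10c (blk 16, set 0) → L1-HIT  vc=[]
2: 0x107 (blk 16, set 0) → L1-HIT  vc=[]
3: 0x109 (blk 16, set 0) → L1-HIT  vc=[]
4: 0x82 (blk 8, set 0) → MISS  vc=[16]
5: 0x52 (blk 5, set 1) → MISS  vc=[16]
6: 0x105 (blk 16, set 0) → VC-HIT  vc=[8]
7: 0x53 (blk 5, set 1) → L1-HIT  vc=[8]
8: 0x198 (blk 25, set 1) → MISS  vc=[8, 5]
9: 0x10b (blk 16, set 0) → L1-HIT  vc=[8, 5]
10: 0x55 (blk 5, set 1) → VC-HIT  vc=[8, 25]
11: 0x102 (blk 16, set 0) → L1-HIT  vc=[8, 25]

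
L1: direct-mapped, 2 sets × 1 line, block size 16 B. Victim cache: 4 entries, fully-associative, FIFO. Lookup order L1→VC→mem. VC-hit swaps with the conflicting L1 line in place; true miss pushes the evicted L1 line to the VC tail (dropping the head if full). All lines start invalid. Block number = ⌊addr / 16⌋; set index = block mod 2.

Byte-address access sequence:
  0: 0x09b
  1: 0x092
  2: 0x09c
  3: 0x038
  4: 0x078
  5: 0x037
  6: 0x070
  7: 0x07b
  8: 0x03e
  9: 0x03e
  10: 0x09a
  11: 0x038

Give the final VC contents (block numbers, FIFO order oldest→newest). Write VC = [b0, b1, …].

  [0] addr=0x9b blk=9 s=1: MISS | VC []
  [1] addr=0x92 blk=9 s=1: L1-HIT | VC []
  [2] addr=0x9c blk=9 s=1: L1-HIT | VC []
  [3] addr=0x38 blk=3 s=1: MISS | VC [9]
  [4] addr=0x78 blk=7 s=1: MISS | VC [9, 3]
  [5] addr=0x37 blk=3 s=1: VC-HIT | VC [9, 7]
  [6] addr=0x70 blk=7 s=1: VC-HIT | VC [9, 3]
  [7] addr=0x7b blk=7 s=1: L1-HIT | VC [9, 3]
  [8] addr=0x3e blk=3 s=1: VC-HIT | VC [9, 7]
  [9] addr=0x3e blk=3 s=1: L1-HIT | VC [9, 7]
  [10] addr=0x9a blk=9 s=1: VC-HIT | VC [3, 7]
  [11] addr=0x38 blk=3 s=1: VC-HIT | VC [9, 7]

VC = [9, 7]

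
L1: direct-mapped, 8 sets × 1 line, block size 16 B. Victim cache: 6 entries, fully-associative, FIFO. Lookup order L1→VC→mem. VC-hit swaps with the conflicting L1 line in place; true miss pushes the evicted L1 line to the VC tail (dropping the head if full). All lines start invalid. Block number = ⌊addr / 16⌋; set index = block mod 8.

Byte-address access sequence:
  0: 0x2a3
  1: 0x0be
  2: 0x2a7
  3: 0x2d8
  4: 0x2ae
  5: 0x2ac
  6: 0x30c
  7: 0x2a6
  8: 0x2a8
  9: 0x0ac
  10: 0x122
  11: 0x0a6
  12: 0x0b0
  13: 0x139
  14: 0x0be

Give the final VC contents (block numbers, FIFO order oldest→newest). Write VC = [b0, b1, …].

  [0] addr=0x2a3 blk=42 s=2: MISS | VC []
  [1] addr=0xbe blk=11 s=3: MISS | VC []
  [2] addr=0x2a7 blk=42 s=2: L1-HIT | VC []
  [3] addr=0x2d8 blk=45 s=5: MISS | VC []
  [4] addr=0x2ae blk=42 s=2: L1-HIT | VC []
  [5] addr=0x2ac blk=42 s=2: L1-HIT | VC []
  [6] addr=0x30c blk=48 s=0: MISS | VC []
  [7] addr=0x2a6 blk=42 s=2: L1-HIT | VC []
  [8] addr=0x2a8 blk=42 s=2: L1-HIT | VC []
  [9] addr=0xac blk=10 s=2: MISS | VC [42]
  [10] addr=0x122 blk=18 s=2: MISS | VC [42, 10]
  [11] addr=0xa6 blk=10 s=2: VC-HIT | VC [42, 18]
  [12] addr=0xb0 blk=11 s=3: L1-HIT | VC [42, 18]
  [13] addr=0x139 blk=19 s=3: MISS | VC [42, 18, 11]
  [14] addr=0xbe blk=11 s=3: VC-HIT | VC [42, 18, 19]

VC = [42, 18, 19]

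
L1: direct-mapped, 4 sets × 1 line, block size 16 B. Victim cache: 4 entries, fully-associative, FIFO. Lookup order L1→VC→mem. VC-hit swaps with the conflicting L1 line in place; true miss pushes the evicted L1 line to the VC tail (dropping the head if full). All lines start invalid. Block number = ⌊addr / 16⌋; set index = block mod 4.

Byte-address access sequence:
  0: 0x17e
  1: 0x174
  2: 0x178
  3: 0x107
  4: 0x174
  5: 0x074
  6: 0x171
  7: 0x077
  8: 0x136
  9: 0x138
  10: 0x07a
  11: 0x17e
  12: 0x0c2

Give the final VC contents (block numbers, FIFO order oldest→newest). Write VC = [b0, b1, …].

  [0] addr=0x17e blk=23 s=3: MISS | VC []
  [1] addr=0x174 blk=23 s=3: L1-HIT | VC []
  [2] addr=0x178 blk=23 s=3: L1-HIT | VC []
  [3] addr=0x107 blk=16 s=0: MISS | VC []
  [4] addr=0x174 blk=23 s=3: L1-HIT | VC []
  [5] addr=0x74 blk=7 s=3: MISS | VC [23]
  [6] addr=0x171 blk=23 s=3: VC-HIT | VC [7]
  [7] addr=0x77 blk=7 s=3: VC-HIT | VC [23]
  [8] addr=0x136 blk=19 s=3: MISS | VC [23, 7]
  [9] addr=0x138 blk=19 s=3: L1-HIT | VC [23, 7]
  [10] addr=0x7a blk=7 s=3: VC-HIT | VC [23, 19]
  [11] addr=0x17e blk=23 s=3: VC-HIT | VC [7, 19]
  [12] addr=0xc2 blk=12 s=0: MISS | VC [7, 19, 16]

VC = [7, 19, 16]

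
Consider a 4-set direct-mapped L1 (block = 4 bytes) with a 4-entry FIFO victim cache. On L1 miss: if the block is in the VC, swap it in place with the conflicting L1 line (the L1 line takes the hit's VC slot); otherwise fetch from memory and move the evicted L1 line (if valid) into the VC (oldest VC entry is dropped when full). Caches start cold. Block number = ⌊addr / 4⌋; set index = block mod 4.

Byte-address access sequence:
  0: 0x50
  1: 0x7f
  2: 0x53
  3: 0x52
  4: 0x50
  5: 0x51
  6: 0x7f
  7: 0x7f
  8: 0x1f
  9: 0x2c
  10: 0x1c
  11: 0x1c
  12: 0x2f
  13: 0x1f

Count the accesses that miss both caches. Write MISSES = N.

MISSES = 4

0: 0x50 (blk 20, set 0) → MISS  vc=[]
1: 0x7f (blk 31, set 3) → MISS  vc=[]
2: 0x53 (blk 20, set 0) → L1-HIT  vc=[]
3: 0x52 (blk 20, set 0) → L1-HIT  vc=[]
4: 0x50 (blk 20, set 0) → L1-HIT  vc=[]
5: 0x51 (blk 20, set 0) → L1-HIT  vc=[]
6: 0x7f (blk 31, set 3) → L1-HIT  vc=[]
7: 0x7f (blk 31, set 3) → L1-HIT  vc=[]
8: 0x1f (blk 7, set 3) → MISS  vc=[31]
9: 0x2c (blk 11, set 3) → MISS  vc=[31, 7]
10: 0x1c (blk 7, set 3) → VC-HIT  vc=[31, 11]
11: 0x1c (blk 7, set 3) → L1-HIT  vc=[31, 11]
12: 0x2f (blk 11, set 3) → VC-HIT  vc=[31, 7]
13: 0x1f (blk 7, set 3) → VC-HIT  vc=[31, 11]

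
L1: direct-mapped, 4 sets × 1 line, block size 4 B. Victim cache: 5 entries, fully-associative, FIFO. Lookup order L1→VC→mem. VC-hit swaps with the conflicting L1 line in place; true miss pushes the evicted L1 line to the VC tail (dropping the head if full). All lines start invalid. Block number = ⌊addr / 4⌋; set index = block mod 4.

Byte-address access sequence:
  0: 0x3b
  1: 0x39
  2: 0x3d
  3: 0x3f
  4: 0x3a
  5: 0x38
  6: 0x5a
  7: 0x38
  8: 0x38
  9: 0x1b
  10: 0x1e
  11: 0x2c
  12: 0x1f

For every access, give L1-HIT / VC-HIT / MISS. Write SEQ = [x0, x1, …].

0: 0x3b (blk 14, set 2) → MISS  vc=[]
1: 0x39 (blk 14, set 2) → L1-HIT  vc=[]
2: 0x3d (blk 15, set 3) → MISS  vc=[]
3: 0x3f (blk 15, set 3) → L1-HIT  vc=[]
4: 0x3a (blk 14, set 2) → L1-HIT  vc=[]
5: 0x38 (blk 14, set 2) → L1-HIT  vc=[]
6: 0x5a (blk 22, set 2) → MISS  vc=[14]
7: 0x38 (blk 14, set 2) → VC-HIT  vc=[22]
8: 0x38 (blk 14, set 2) → L1-HIT  vc=[22]
9: 0x1b (blk 6, set 2) → MISS  vc=[22, 14]
10: 0x1e (blk 7, set 3) → MISS  vc=[22, 14, 15]
11: 0x2c (blk 11, set 3) → MISS  vc=[22, 14, 15, 7]
12: 0x1f (blk 7, set 3) → VC-HIT  vc=[22, 14, 15, 11]

SEQ = [MISS, L1-HIT, MISS, L1-HIT, L1-HIT, L1-HIT, MISS, VC-HIT, L1-HIT, MISS, MISS, MISS, VC-HIT]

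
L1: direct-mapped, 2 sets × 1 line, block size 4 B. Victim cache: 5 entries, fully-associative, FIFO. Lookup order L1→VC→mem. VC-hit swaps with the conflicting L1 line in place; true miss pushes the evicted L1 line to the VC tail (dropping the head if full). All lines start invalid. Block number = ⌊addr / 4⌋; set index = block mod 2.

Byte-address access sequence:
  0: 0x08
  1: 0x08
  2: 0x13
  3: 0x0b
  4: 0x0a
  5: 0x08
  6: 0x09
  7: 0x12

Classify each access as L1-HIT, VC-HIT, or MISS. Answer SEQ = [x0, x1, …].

  [0] addr=0x8 blk=2 s=0: MISS | VC []
  [1] addr=0x8 blk=2 s=0: L1-HIT | VC []
  [2] addr=0x13 blk=4 s=0: MISS | VC [2]
  [3] addr=0xb blk=2 s=0: VC-HIT | VC [4]
  [4] addr=0xa blk=2 s=0: L1-HIT | VC [4]
  [5] addr=0x8 blk=2 s=0: L1-HIT | VC [4]
  [6] addr=0x9 blk=2 s=0: L1-HIT | VC [4]
  [7] addr=0x12 blk=4 s=0: VC-HIT | VC [2]

SEQ = [MISS, L1-HIT, MISS, VC-HIT, L1-HIT, L1-HIT, L1-HIT, VC-HIT]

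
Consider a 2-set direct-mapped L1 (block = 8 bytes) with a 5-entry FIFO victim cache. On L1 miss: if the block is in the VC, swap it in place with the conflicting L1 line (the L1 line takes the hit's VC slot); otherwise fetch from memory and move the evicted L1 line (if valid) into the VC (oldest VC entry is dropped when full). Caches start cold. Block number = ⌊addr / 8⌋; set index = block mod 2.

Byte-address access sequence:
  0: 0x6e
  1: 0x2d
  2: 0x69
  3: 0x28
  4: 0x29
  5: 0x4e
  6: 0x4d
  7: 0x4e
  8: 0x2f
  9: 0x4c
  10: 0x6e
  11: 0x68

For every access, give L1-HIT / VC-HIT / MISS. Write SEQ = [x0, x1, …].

0: 0x6e (blk 13, set 1) → MISS  vc=[]
1: 0x2d (blk 5, set 1) → MISS  vc=[13]
2: 0x69 (blk 13, set 1) → VC-HIT  vc=[5]
3: 0x28 (blk 5, set 1) → VC-HIT  vc=[13]
4: 0x29 (blk 5, set 1) → L1-HIT  vc=[13]
5: 0x4e (blk 9, set 1) → MISS  vc=[13, 5]
6: 0x4d (blk 9, set 1) → L1-HIT  vc=[13, 5]
7: 0x4e (blk 9, set 1) → L1-HIT  vc=[13, 5]
8: 0x2f (blk 5, set 1) → VC-HIT  vc=[13, 9]
9: 0x4c (blk 9, set 1) → VC-HIT  vc=[13, 5]
10: 0x6e (blk 13, set 1) → VC-HIT  vc=[9, 5]
11: 0x68 (blk 13, set 1) → L1-HIT  vc=[9, 5]

SEQ = [MISS, MISS, VC-HIT, VC-HIT, L1-HIT, MISS, L1-HIT, L1-HIT, VC-HIT, VC-HIT, VC-HIT, L1-HIT]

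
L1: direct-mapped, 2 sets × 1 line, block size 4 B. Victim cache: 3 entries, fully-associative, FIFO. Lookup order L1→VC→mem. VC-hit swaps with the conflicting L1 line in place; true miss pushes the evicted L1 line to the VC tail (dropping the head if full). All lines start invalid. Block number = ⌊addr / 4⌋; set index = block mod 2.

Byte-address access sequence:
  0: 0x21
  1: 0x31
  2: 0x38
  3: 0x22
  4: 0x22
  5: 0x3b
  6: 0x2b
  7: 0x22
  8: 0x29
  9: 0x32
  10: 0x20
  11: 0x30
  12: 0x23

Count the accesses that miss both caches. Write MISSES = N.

MISSES = 4

  [0] addr=0x21 blk=8 s=0: MISS | VC []
  [1] addr=0x31 blk=12 s=0: MISS | VC [8]
  [2] addr=0x38 blk=14 s=0: MISS | VC [8, 12]
  [3] addr=0x22 blk=8 s=0: VC-HIT | VC [14, 12]
  [4] addr=0x22 blk=8 s=0: L1-HIT | VC [14, 12]
  [5] addr=0x3b blk=14 s=0: VC-HIT | VC [8, 12]
  [6] addr=0x2b blk=10 s=0: MISS | VC [8, 12, 14]
  [7] addr=0x22 blk=8 s=0: VC-HIT | VC [10, 12, 14]
  [8] addr=0x29 blk=10 s=0: VC-HIT | VC [8, 12, 14]
  [9] addr=0x32 blk=12 s=0: VC-HIT | VC [8, 10, 14]
  [10] addr=0x20 blk=8 s=0: VC-HIT | VC [12, 10, 14]
  [11] addr=0x30 blk=12 s=0: VC-HIT | VC [8, 10, 14]
  [12] addr=0x23 blk=8 s=0: VC-HIT | VC [12, 10, 14]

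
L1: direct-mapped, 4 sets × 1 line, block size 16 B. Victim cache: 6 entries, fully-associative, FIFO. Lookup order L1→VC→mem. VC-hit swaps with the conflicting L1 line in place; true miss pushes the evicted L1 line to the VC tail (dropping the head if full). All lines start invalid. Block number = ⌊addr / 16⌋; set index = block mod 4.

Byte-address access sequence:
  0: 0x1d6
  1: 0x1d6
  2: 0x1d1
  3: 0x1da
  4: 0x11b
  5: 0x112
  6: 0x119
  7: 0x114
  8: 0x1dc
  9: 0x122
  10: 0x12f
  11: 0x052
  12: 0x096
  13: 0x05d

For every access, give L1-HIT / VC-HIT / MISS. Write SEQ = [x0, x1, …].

#0 0x1d6→b29/s1 MISS; vc=[]
#1 0x1d6→b29/s1 L1-HIT; vc=[]
#2 0x1d1→b29/s1 L1-HIT; vc=[]
#3 0x1da→b29/s1 L1-HIT; vc=[]
#4 0x11b→b17/s1 MISS; vc=[29]
#5 0x112→b17/s1 L1-HIT; vc=[29]
#6 0x119→b17/s1 L1-HIT; vc=[29]
#7 0x114→b17/s1 L1-HIT; vc=[29]
#8 0x1dc→b29/s1 VC-HIT; vc=[17]
#9 0x122→b18/s2 MISS; vc=[17]
#10 0x12f→b18/s2 L1-HIT; vc=[17]
#11 0x52→b5/s1 MISS; vc=[17,29]
#12 0x96→b9/s1 MISS; vc=[17,29,5]
#13 0x5d→b5/s1 VC-HIT; vc=[17,29,9]

SEQ = [MISS, L1-HIT, L1-HIT, L1-HIT, MISS, L1-HIT, L1-HIT, L1-HIT, VC-HIT, MISS, L1-HIT, MISS, MISS, VC-HIT]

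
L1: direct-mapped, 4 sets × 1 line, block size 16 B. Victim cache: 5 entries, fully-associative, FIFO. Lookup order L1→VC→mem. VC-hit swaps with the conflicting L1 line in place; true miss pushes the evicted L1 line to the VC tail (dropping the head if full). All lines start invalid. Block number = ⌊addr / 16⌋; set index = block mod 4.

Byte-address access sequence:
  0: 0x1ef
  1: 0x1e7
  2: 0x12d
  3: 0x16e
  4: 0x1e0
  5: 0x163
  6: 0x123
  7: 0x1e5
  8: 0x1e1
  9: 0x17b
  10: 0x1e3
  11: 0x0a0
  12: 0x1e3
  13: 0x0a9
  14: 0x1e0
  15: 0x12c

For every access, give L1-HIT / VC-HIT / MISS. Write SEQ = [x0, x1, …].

SEQ = [MISS, L1-HIT, MISS, MISS, VC-HIT, VC-HIT, VC-HIT, VC-HIT, L1-HIT, MISS, L1-HIT, MISS, VC-HIT, VC-HIT, VC-HIT, VC-HIT]

#0 0x1ef→b30/s2 MISS; vc=[]
#1 0x1e7→b30/s2 L1-HIT; vc=[]
#2 0x12d→b18/s2 MISS; vc=[30]
#3 0x16e→b22/s2 MISS; vc=[30,18]
#4 0x1e0→b30/s2 VC-HIT; vc=[22,18]
#5 0x163→b22/s2 VC-HIT; vc=[30,18]
#6 0x123→b18/s2 VC-HIT; vc=[30,22]
#7 0x1e5→b30/s2 VC-HIT; vc=[18,22]
#8 0x1e1→b30/s2 L1-HIT; vc=[18,22]
#9 0x17b→b23/s3 MISS; vc=[18,22]
#10 0x1e3→b30/s2 L1-HIT; vc=[18,22]
#11 0xa0→b10/s2 MISS; vc=[18,22,30]
#12 0x1e3→b30/s2 VC-HIT; vc=[18,22,10]
#13 0xa9→b10/s2 VC-HIT; vc=[18,22,30]
#14 0x1e0→b30/s2 VC-HIT; vc=[18,22,10]
#15 0x12c→b18/s2 VC-HIT; vc=[30,22,10]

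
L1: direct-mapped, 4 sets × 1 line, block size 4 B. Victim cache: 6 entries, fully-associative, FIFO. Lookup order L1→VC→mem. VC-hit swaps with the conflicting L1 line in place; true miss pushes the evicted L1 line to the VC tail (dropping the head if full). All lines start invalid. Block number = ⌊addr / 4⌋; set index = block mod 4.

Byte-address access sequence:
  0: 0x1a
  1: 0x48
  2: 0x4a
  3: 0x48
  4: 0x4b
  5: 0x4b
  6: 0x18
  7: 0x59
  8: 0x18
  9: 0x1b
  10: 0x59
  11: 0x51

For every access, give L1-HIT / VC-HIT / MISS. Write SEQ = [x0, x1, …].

  [0] addr=0x1a blk=6 s=2: MISS | VC []
  [1] addr=0x48 blk=18 s=2: MISS | VC [6]
  [2] addr=0x4a blk=18 s=2: L1-HIT | VC [6]
  [3] addr=0x48 blk=18 s=2: L1-HIT | VC [6]
  [4] addr=0x4b blk=18 s=2: L1-HIT | VC [6]
  [5] addr=0x4b blk=18 s=2: L1-HIT | VC [6]
  [6] addr=0x18 blk=6 s=2: VC-HIT | VC [18]
  [7] addr=0x59 blk=22 s=2: MISS | VC [18, 6]
  [8] addr=0x18 blk=6 s=2: VC-HIT | VC [18, 22]
  [9] addr=0x1b blk=6 s=2: L1-HIT | VC [18, 22]
  [10] addr=0x59 blk=22 s=2: VC-HIT | VC [18, 6]
  [11] addr=0x51 blk=20 s=0: MISS | VC [18, 6]

SEQ = [MISS, MISS, L1-HIT, L1-HIT, L1-HIT, L1-HIT, VC-HIT, MISS, VC-HIT, L1-HIT, VC-HIT, MISS]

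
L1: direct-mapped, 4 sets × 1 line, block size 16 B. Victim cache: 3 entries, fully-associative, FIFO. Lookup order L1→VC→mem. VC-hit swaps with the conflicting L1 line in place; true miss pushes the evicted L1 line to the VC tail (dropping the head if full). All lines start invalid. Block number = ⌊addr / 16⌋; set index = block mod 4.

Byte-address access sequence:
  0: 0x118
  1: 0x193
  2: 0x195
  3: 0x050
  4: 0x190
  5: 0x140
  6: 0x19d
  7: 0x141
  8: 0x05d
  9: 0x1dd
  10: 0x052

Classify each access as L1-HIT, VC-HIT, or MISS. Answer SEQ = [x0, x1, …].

#0 0x118→b17/s1 MISS; vc=[]
#1 0x193→b25/s1 MISS; vc=[17]
#2 0x195→b25/s1 L1-HIT; vc=[17]
#3 0x50→b5/s1 MISS; vc=[17,25]
#4 0x190→b25/s1 VC-HIT; vc=[17,5]
#5 0x140→b20/s0 MISS; vc=[17,5]
#6 0x19d→b25/s1 L1-HIT; vc=[17,5]
#7 0x141→b20/s0 L1-HIT; vc=[17,5]
#8 0x5d→b5/s1 VC-HIT; vc=[17,25]
#9 0x1dd→b29/s1 MISS; vc=[17,25,5]
#10 0x52→b5/s1 VC-HIT; vc=[17,25,29]

SEQ = [MISS, MISS, L1-HIT, MISS, VC-HIT, MISS, L1-HIT, L1-HIT, VC-HIT, MISS, VC-HIT]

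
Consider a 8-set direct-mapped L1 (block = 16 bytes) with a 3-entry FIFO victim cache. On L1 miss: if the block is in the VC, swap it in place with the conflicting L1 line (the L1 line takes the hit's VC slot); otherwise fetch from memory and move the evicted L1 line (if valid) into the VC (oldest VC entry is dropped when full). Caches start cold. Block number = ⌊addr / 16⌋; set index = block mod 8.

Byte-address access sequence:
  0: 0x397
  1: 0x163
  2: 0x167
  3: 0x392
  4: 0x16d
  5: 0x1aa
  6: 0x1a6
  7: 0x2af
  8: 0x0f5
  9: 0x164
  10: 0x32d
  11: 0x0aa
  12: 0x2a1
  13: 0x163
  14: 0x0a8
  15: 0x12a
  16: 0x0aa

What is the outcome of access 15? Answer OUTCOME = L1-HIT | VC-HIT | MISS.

OUTCOME = MISS

  [0] addr=0x397 blk=57 s=1: MISS | VC []
  [1] addr=0x163 blk=22 s=6: MISS | VC []
  [2] addr=0x167 blk=22 s=6: L1-HIT | VC []
  [3] addr=0x392 blk=57 s=1: L1-HIT | VC []
  [4] addr=0x16d blk=22 s=6: L1-HIT | VC []
  [5] addr=0x1aa blk=26 s=2: MISS | VC []
  [6] addr=0x1a6 blk=26 s=2: L1-HIT | VC []
  [7] addr=0x2af blk=42 s=2: MISS | VC [26]
  [8] addr=0xf5 blk=15 s=7: MISS | VC [26]
  [9] addr=0x164 blk=22 s=6: L1-HIT | VC [26]
  [10] addr=0x32d blk=50 s=2: MISS | VC [26, 42]
  [11] addr=0xaa blk=10 s=2: MISS | VC [26, 42, 50]
  [12] addr=0x2a1 blk=42 s=2: VC-HIT | VC [26, 10, 50]
  [13] addr=0x163 blk=22 s=6: L1-HIT | VC [26, 10, 50]
  [14] addr=0xa8 blk=10 s=2: VC-HIT | VC [26, 42, 50]
  [15] addr=0x12a blk=18 s=2: MISS | VC [42, 50, 10]
  [16] addr=0xaa blk=10 s=2: VC-HIT | VC [42, 50, 18]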